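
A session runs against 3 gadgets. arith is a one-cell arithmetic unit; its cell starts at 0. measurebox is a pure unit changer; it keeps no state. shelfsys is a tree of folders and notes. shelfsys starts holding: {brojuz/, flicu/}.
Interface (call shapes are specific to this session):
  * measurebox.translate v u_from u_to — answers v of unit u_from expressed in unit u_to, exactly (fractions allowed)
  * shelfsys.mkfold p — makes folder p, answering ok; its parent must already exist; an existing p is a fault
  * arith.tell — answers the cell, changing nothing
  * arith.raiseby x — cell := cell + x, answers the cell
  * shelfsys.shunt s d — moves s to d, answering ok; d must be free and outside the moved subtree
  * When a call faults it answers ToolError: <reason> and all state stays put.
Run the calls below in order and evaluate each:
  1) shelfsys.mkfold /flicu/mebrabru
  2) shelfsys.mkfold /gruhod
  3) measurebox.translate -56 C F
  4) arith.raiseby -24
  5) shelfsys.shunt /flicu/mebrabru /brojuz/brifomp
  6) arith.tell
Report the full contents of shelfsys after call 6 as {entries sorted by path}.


// 1. mkfold(p='/flicu/mebrabru') => ok
// 2. mkfold(p='/gruhod') => ok
// 3. translate(v='-56', u_from='C', u_to='F') => -344/5
// 4. raiseby(x='-24') => -24
// 5. shunt(s='/flicu/mebrabru', d='/brojuz/brifomp') => ok
// 6. tell() => -24

Answer: {brojuz/, brojuz/brifomp/, flicu/, gruhod/}


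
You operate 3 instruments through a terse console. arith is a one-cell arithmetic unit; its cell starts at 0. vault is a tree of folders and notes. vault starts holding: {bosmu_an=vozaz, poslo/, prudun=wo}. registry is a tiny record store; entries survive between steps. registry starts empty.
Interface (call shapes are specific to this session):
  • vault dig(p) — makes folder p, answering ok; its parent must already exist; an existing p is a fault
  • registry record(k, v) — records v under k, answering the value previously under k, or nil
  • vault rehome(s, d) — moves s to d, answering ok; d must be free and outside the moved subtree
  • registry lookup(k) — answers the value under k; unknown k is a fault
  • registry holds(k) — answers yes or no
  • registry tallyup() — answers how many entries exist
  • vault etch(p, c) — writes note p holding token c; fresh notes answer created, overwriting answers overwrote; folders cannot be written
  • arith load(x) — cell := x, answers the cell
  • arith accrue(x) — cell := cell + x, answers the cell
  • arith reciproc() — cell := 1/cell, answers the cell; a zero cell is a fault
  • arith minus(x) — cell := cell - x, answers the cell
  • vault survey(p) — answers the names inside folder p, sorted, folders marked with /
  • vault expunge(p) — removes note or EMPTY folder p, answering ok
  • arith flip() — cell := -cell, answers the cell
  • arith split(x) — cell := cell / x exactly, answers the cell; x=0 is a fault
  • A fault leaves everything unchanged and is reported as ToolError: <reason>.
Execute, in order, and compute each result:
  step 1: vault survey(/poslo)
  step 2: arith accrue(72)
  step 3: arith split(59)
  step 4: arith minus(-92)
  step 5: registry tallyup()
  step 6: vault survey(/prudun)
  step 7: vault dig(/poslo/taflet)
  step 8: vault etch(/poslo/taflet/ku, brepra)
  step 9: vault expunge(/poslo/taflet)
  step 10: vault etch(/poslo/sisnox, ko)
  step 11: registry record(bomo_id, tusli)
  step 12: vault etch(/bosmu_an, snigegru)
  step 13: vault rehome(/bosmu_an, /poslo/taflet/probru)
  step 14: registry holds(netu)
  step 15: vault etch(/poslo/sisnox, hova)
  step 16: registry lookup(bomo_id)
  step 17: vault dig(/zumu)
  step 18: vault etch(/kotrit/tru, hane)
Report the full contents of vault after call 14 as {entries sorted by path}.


! vault survey(/poslo) -> []
! arith accrue(72) -> 72
! arith split(59) -> 72/59
! arith minus(-92) -> 5500/59
! registry tallyup() -> 0
! vault survey(/prudun) -> ToolError: not a directory
! vault dig(/poslo/taflet) -> ok
! vault etch(/poslo/taflet/ku, brepra) -> created
! vault expunge(/poslo/taflet) -> ToolError: not empty
! vault etch(/poslo/sisnox, ko) -> created
! registry record(bomo_id, tusli) -> nil
! vault etch(/bosmu_an, snigegru) -> overwrote
! vault rehome(/bosmu_an, /poslo/taflet/probru) -> ok
! registry holds(netu) -> no
! vault etch(/poslo/sisnox, hova) -> overwrote
! registry lookup(bomo_id) -> tusli
! vault dig(/zumu) -> ok
! vault etch(/kotrit/tru, hane) -> ToolError: no parent

Answer: {poslo/, poslo/sisnox=ko, poslo/taflet/, poslo/taflet/ku=brepra, poslo/taflet/probru=snigegru, prudun=wo}


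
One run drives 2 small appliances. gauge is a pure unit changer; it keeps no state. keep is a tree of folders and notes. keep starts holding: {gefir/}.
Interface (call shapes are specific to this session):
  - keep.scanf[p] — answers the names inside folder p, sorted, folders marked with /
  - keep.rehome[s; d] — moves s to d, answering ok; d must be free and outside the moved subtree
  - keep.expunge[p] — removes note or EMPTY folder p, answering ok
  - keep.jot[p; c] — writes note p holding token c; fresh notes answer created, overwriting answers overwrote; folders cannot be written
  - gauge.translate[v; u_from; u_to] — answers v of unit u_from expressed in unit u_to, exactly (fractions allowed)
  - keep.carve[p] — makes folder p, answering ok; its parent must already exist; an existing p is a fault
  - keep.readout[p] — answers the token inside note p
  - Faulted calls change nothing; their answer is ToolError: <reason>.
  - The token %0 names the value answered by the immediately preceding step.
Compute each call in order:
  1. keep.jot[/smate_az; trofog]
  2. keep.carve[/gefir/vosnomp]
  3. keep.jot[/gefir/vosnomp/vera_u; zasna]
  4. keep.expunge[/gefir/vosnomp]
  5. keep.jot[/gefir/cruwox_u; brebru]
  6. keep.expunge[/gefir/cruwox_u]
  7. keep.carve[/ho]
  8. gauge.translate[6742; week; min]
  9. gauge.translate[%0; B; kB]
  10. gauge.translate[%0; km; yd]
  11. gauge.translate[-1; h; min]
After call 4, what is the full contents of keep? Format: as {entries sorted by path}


Answer: {gefir/, gefir/vosnomp/, gefir/vosnomp/vera_u=zasna, smate_az=trofog}

Derivation:
·→ keep.jot(p=/smate_az, c=trofog)
·← created
·→ keep.carve(p=/gefir/vosnomp)
·← ok
·→ keep.jot(p=/gefir/vosnomp/vera_u, c=zasna)
·← created
·→ keep.expunge(p=/gefir/vosnomp)
·← ToolError: not empty
·→ keep.jot(p=/gefir/cruwox_u, c=brebru)
·← created
·→ keep.expunge(p=/gefir/cruwox_u)
·← ok
·→ keep.carve(p=/ho)
·← ok
·→ gauge.translate(v=6742, u_from=week, u_to=min)
·← 67959360
·→ gauge.translate(v=%0, u_from=B, u_to=kB)
·← 1698984/25
·→ gauge.translate(v=%0, u_from=km, u_to=yd)
·← 9438800000/127
·→ gauge.translate(v=-1, u_from=h, u_to=min)
·← -60


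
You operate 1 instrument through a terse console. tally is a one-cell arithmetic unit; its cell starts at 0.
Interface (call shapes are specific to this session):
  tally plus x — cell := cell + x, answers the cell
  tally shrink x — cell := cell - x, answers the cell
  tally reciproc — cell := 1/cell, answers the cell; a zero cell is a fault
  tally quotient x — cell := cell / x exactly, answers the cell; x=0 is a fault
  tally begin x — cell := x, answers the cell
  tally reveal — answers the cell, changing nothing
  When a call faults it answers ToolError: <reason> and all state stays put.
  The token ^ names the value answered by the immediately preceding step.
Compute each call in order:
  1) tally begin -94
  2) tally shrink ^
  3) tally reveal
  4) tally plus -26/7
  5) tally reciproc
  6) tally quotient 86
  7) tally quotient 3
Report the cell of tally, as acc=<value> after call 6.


Answer: acc=-7/2236

Derivation:
Calling tally begin(-94), and get -94.
I run tally shrink(^), and observe 0.
Using tally reveal(), → 0.
Now I run tally plus(-26/7), and observe -26/7.
Now I run tally reciproc, and get -7/26.
Invoking tally quotient(86), yielding -7/2236.
Invoking tally quotient(3), — result: -7/6708.


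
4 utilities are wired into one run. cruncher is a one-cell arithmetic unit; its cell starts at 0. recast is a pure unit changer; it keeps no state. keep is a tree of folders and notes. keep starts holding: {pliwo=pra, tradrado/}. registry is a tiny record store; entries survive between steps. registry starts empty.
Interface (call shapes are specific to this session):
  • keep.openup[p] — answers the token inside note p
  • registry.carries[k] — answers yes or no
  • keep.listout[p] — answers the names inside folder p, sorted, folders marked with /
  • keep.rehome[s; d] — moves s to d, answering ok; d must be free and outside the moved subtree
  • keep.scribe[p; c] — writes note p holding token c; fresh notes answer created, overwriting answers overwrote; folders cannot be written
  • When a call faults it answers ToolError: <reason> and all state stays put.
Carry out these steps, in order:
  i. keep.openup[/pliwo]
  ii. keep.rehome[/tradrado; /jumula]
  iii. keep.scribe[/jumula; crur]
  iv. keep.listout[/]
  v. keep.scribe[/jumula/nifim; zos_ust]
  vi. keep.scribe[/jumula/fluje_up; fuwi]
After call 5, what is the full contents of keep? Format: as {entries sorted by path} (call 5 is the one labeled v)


>> openup(p: /pliwo)
<< pra
>> rehome(s: /tradrado, d: /jumula)
<< ok
>> scribe(p: /jumula, c: crur)
<< ToolError: is a directory
>> listout(p: /)
<< [jumula/, pliwo]
>> scribe(p: /jumula/nifim, c: zos_ust)
<< created
>> scribe(p: /jumula/fluje_up, c: fuwi)
<< created

Answer: {jumula/, jumula/nifim=zos_ust, pliwo=pra}


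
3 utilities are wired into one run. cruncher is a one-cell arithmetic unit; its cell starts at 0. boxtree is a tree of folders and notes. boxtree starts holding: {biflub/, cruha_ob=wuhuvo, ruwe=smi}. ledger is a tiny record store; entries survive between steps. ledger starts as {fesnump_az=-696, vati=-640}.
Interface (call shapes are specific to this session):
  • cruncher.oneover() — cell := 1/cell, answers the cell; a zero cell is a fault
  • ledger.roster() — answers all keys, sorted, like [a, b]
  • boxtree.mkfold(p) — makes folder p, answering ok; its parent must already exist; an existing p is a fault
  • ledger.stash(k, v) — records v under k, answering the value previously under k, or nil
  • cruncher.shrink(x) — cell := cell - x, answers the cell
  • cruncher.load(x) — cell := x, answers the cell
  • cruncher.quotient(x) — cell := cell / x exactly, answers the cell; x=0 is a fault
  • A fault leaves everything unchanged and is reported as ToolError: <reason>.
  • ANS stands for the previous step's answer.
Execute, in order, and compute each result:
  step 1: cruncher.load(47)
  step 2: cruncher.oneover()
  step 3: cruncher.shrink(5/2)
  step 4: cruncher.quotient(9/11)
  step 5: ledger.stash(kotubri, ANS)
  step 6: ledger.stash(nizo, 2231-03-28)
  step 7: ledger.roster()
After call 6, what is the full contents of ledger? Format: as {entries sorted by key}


Answer: {fesnump_az=-696, kotubri=-2563/846, nizo=2231-03-28, vati=-640}

Derivation:
==> load(x→47)
<== 47
==> oneover()
<== 1/47
==> shrink(x→5/2)
<== -233/94
==> quotient(x→9/11)
<== -2563/846
==> stash(k→kotubri, v→ANS)
<== nil
==> stash(k→nizo, v→2231-03-28)
<== nil
==> roster()
<== [fesnump_az, kotubri, nizo, vati]


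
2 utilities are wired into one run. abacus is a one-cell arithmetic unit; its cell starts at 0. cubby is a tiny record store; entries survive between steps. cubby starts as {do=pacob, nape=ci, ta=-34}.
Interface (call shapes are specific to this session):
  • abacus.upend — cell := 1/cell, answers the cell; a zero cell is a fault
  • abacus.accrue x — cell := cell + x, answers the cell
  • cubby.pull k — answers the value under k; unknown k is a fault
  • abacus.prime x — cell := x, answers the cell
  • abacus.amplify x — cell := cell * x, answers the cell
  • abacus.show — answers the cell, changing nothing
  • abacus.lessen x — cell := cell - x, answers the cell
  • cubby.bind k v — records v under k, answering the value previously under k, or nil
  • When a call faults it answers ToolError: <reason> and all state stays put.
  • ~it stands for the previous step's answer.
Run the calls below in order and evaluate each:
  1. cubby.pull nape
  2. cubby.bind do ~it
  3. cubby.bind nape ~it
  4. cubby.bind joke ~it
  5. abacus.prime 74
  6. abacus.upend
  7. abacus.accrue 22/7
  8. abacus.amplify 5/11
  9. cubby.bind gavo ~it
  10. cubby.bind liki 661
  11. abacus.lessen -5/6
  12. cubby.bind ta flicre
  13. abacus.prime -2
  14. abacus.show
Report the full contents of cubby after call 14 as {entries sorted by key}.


Now I run pull passing nape, yielding ci.
Now I run bind passing do, ~it, — result: pacob.
Calling bind passing nape, ~it, which returns ci.
Now I run bind passing joke, ~it, — result: nil.
Now I run prime passing 74: 74.
Calling upend(), → 1/74.
Next I call accrue passing 22/7, giving 1635/518.
I invoke amplify passing 5/11, giving 8175/5698.
Then bind passing gavo, ~it: nil.
I run bind passing liki, 661, and see nil.
Invoking lessen passing -5/6, and get 19385/8547.
Next I call bind passing ta, flicre, which returns -34.
I use prime passing -2, yielding -2.
Invoking show, yielding -2.

Answer: {do=ci, gavo=8175/5698, joke=ci, liki=661, nape=pacob, ta=flicre}


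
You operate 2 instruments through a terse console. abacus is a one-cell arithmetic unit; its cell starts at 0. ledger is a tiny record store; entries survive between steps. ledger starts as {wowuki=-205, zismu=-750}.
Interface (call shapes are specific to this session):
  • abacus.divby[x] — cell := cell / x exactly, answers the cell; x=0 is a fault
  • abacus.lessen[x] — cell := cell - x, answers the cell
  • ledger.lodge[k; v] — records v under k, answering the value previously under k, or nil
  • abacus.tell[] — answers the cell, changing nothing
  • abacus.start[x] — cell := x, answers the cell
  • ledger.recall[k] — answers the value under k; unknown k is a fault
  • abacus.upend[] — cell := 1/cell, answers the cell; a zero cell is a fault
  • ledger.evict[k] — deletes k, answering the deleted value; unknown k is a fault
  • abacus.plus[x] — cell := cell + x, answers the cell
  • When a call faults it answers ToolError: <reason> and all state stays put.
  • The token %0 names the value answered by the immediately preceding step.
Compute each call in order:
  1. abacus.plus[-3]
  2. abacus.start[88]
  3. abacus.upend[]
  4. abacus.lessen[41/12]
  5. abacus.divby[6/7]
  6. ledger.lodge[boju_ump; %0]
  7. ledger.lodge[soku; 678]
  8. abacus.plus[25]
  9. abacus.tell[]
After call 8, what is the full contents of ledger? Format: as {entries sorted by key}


Answer: {boju_ump=-6293/1584, soku=678, wowuki=-205, zismu=-750}

Derivation:
Now I run plus on x=-3, yielding -3.
I invoke start on x=88, giving 88.
I try upend(), and get 1/88.
I try lessen on x=41/12: -899/264.
I call divby on x=6/7, — result: -6293/1584.
Invoking lodge on k=boju_ump, v=%0, → nil.
Next I call lodge on k=soku, v=678, and observe nil.
Next I call plus on x=25: 33307/1584.
Calling tell(), → 33307/1584.


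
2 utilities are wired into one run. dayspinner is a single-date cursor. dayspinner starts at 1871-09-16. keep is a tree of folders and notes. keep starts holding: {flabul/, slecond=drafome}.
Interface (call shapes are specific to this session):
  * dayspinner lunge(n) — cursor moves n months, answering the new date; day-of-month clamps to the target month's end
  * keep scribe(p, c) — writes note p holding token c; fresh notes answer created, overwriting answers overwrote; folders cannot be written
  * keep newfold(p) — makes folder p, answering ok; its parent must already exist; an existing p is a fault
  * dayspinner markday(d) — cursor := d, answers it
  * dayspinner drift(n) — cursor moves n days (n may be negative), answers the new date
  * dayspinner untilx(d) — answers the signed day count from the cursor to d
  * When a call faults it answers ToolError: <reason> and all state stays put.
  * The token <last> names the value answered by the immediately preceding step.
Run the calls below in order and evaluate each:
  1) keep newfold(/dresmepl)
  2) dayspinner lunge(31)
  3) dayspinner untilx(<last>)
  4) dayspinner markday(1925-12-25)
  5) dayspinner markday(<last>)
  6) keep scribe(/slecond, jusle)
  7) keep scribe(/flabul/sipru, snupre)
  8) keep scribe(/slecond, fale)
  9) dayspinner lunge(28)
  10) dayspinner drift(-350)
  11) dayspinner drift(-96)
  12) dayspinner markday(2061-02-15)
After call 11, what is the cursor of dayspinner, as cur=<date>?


Answer: cur=1927-02-04

Derivation:
Act: keep newfold[p=/dresmepl]
Obs: ok
Act: dayspinner lunge[n=31]
Obs: 1874-04-16
Act: dayspinner untilx[d=<last>]
Obs: 0
Act: dayspinner markday[d=1925-12-25]
Obs: 1925-12-25
Act: dayspinner markday[d=<last>]
Obs: 1925-12-25
Act: keep scribe[p=/slecond; c=jusle]
Obs: overwrote
Act: keep scribe[p=/flabul/sipru; c=snupre]
Obs: created
Act: keep scribe[p=/slecond; c=fale]
Obs: overwrote
Act: dayspinner lunge[n=28]
Obs: 1928-04-25
Act: dayspinner drift[n=-350]
Obs: 1927-05-11
Act: dayspinner drift[n=-96]
Obs: 1927-02-04
Act: dayspinner markday[d=2061-02-15]
Obs: 2061-02-15


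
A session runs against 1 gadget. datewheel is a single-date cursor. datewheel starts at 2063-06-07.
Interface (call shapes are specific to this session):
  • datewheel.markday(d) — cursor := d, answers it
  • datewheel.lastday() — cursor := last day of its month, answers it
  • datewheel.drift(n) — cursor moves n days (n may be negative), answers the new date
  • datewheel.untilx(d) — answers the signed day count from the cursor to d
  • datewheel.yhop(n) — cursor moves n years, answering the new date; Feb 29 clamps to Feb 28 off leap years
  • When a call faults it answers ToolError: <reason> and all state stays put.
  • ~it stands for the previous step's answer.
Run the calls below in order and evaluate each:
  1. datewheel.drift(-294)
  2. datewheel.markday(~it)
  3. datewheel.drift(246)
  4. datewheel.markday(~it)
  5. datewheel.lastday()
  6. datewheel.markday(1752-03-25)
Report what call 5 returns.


→ datewheel.drift(-294)
← 2062-08-17
→ datewheel.markday(~it)
← 2062-08-17
→ datewheel.drift(246)
← 2063-04-20
→ datewheel.markday(~it)
← 2063-04-20
→ datewheel.lastday()
← 2063-04-30
→ datewheel.markday(1752-03-25)
← 1752-03-25

Answer: 2063-04-30


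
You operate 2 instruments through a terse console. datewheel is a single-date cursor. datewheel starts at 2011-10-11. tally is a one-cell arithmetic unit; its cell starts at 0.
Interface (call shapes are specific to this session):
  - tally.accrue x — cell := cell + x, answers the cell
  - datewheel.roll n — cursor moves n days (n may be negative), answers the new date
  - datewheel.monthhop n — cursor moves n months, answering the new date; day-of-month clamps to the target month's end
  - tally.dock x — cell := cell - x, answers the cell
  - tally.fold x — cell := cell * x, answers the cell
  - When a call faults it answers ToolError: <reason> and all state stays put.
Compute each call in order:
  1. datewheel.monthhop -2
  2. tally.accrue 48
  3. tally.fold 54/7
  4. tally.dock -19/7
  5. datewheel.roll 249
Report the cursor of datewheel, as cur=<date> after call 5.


> datewheel.monthhop -2
[out] 2011-08-11
> tally.accrue 48
[out] 48
> tally.fold 54/7
[out] 2592/7
> tally.dock -19/7
[out] 373
> datewheel.roll 249
[out] 2012-04-16

Answer: cur=2012-04-16


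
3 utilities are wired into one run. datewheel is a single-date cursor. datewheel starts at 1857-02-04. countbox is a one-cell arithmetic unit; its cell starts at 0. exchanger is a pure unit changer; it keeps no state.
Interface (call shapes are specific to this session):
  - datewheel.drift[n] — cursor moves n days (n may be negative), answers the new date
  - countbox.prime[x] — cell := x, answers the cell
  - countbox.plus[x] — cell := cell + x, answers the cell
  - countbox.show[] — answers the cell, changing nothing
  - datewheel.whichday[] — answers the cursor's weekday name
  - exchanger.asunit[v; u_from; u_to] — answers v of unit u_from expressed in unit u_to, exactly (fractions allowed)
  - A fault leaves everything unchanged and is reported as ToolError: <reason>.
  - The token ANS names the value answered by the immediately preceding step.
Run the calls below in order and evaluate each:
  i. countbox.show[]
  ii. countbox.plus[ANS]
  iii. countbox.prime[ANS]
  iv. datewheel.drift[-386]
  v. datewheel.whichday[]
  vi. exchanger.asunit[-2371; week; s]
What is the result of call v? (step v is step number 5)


Answer: Tuesday

Derivation:
! 1. show() == 0
! 2. plus(x='ANS') == 0
! 3. prime(x='ANS') == 0
! 4. drift(n='-386') == 1856-01-15
! 5. whichday() == Tuesday
! 6. asunit(v='-2371', u_from='week', u_to='s') == -1433980800


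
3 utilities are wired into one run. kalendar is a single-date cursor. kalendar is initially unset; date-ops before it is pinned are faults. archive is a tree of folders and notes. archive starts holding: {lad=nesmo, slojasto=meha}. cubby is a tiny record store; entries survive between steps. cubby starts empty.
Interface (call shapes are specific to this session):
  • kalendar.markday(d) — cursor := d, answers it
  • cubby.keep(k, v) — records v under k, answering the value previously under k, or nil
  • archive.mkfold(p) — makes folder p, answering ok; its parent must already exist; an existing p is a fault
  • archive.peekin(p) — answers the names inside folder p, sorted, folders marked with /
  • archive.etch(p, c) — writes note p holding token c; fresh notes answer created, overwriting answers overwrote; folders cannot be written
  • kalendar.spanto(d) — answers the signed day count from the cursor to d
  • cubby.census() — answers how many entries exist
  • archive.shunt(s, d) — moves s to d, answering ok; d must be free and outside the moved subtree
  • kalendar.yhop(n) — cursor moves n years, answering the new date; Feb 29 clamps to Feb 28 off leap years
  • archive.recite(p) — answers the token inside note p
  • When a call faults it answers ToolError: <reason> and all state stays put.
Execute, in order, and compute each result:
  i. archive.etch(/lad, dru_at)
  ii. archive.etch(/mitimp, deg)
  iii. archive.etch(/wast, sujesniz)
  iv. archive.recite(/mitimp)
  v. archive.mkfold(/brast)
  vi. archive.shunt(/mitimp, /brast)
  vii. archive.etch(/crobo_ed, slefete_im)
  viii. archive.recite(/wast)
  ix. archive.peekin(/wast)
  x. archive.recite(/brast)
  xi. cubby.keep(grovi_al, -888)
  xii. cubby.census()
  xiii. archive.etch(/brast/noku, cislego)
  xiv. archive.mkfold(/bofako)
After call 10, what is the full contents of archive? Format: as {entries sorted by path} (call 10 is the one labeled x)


% 1. etch(p→/lad, c→dru_at) == overwrote
% 2. etch(p→/mitimp, c→deg) == created
% 3. etch(p→/wast, c→sujesniz) == created
% 4. recite(p→/mitimp) == deg
% 5. mkfold(p→/brast) == ok
% 6. shunt(s→/mitimp, d→/brast) == ToolError: exists
% 7. etch(p→/crobo_ed, c→slefete_im) == created
% 8. recite(p→/wast) == sujesniz
% 9. peekin(p→/wast) == ToolError: not a directory
% 10. recite(p→/brast) == ToolError: is a directory
% 11. keep(k→grovi_al, v→-888) == nil
% 12. census() == 1
% 13. etch(p→/brast/noku, c→cislego) == created
% 14. mkfold(p→/bofako) == ok

Answer: {brast/, crobo_ed=slefete_im, lad=dru_at, mitimp=deg, slojasto=meha, wast=sujesniz}


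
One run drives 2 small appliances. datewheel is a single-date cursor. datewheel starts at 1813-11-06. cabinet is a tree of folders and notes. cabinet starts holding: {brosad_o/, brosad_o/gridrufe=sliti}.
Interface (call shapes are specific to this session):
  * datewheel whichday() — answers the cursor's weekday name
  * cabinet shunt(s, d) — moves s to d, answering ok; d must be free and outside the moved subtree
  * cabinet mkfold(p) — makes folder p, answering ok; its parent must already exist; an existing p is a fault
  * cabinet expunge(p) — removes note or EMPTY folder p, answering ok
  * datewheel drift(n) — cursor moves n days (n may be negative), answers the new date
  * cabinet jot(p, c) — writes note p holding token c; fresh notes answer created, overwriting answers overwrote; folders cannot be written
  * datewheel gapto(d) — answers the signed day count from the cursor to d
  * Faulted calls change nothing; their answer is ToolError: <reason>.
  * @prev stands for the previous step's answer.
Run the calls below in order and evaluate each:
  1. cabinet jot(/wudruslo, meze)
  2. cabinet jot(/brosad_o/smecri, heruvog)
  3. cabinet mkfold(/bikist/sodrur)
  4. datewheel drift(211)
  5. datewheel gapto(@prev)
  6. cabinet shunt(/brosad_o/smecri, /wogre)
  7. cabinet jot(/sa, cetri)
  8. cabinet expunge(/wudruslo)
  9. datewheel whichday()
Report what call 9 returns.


[in] cabinet jot p=/wudruslo c=meze
[out] created
[in] cabinet jot p=/brosad_o/smecri c=heruvog
[out] created
[in] cabinet mkfold p=/bikist/sodrur
[out] ToolError: no parent
[in] datewheel drift n=211
[out] 1814-06-05
[in] datewheel gapto d=@prev
[out] 0
[in] cabinet shunt s=/brosad_o/smecri d=/wogre
[out] ok
[in] cabinet jot p=/sa c=cetri
[out] created
[in] cabinet expunge p=/wudruslo
[out] ok
[in] datewheel whichday
[out] Sunday

Answer: Sunday


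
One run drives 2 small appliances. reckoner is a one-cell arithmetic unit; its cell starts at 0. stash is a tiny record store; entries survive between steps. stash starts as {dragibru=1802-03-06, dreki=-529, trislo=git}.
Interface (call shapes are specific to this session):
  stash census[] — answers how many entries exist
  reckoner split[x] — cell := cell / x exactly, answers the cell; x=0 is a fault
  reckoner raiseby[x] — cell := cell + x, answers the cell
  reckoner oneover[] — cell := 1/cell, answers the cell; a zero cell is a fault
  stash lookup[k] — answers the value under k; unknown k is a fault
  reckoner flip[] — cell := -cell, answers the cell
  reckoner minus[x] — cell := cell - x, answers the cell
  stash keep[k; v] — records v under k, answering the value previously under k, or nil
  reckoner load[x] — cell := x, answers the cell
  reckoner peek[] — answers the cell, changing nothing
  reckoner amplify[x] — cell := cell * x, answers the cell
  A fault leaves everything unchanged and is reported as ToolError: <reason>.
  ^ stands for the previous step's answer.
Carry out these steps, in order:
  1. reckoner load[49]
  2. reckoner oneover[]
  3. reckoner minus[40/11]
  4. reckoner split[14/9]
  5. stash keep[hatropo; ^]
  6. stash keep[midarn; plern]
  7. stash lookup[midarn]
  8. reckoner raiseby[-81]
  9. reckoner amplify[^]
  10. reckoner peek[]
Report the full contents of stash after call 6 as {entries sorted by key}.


Answer: {dragibru=1802-03-06, dreki=-529, hatropo=-17541/7546, midarn=plern, trislo=git}

Derivation:
-> reckoner load(49)
<- 49
-> reckoner oneover()
<- 1/49
-> reckoner minus(40/11)
<- -1949/539
-> reckoner split(14/9)
<- -17541/7546
-> stash keep(hatropo, ^)
<- nil
-> stash keep(midarn, plern)
<- nil
-> stash lookup(midarn)
<- plern
-> reckoner raiseby(-81)
<- -628767/7546
-> reckoner amplify(^)
<- 395347940289/56942116
-> reckoner peek()
<- 395347940289/56942116


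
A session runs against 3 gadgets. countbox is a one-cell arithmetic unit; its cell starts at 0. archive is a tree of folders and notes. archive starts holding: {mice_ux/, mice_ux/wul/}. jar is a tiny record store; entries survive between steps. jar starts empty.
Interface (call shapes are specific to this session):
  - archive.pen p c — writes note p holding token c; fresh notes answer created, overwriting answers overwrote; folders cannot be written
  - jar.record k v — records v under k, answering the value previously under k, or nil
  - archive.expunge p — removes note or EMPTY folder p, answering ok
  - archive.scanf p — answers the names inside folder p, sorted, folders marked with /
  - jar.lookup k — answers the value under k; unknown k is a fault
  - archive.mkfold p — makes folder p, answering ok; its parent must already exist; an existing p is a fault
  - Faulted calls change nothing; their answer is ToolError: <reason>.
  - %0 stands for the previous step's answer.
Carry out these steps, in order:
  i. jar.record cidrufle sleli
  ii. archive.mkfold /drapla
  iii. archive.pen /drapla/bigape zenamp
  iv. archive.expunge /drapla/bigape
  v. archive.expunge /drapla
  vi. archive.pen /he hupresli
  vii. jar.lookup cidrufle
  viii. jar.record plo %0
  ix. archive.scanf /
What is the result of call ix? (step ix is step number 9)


I run jar.record passing k: cidrufle, v: sleli, which returns nil.
Next I call archive.mkfold passing p: /drapla: ok.
Using archive.pen passing p: /drapla/bigape, c: zenamp, which returns created.
I use archive.expunge passing p: /drapla/bigape, and get ok.
Using archive.expunge passing p: /drapla, and observe ok.
Using archive.pen passing p: /he, c: hupresli, which returns created.
I run jar.lookup passing k: cidrufle, giving sleli.
Now I run jar.record passing k: plo, v: %0, which returns nil.
I invoke archive.scanf passing p: /, and observe [he, mice_ux/].

Answer: [he, mice_ux/]


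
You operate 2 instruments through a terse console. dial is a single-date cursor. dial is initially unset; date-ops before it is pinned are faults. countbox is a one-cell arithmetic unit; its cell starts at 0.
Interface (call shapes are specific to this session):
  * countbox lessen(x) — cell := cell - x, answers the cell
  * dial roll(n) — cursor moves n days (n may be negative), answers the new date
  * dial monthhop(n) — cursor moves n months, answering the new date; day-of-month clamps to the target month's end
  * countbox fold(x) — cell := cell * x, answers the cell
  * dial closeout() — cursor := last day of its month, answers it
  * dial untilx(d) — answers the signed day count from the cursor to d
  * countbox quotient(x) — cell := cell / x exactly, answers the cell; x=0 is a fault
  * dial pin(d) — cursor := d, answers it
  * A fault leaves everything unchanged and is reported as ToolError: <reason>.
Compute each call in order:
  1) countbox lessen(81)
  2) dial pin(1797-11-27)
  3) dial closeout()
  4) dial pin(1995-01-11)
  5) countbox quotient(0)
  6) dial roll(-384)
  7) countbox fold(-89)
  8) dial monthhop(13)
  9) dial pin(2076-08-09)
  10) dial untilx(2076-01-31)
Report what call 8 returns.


Answer: 1995-01-23

Derivation:
-> countbox lessen(x: 81)
<- -81
-> dial pin(d: 1797-11-27)
<- 1797-11-27
-> dial closeout()
<- 1797-11-30
-> dial pin(d: 1995-01-11)
<- 1995-01-11
-> countbox quotient(x: 0)
<- ToolError: division by zero
-> dial roll(n: -384)
<- 1993-12-23
-> countbox fold(x: -89)
<- 7209
-> dial monthhop(n: 13)
<- 1995-01-23
-> dial pin(d: 2076-08-09)
<- 2076-08-09
-> dial untilx(d: 2076-01-31)
<- -191


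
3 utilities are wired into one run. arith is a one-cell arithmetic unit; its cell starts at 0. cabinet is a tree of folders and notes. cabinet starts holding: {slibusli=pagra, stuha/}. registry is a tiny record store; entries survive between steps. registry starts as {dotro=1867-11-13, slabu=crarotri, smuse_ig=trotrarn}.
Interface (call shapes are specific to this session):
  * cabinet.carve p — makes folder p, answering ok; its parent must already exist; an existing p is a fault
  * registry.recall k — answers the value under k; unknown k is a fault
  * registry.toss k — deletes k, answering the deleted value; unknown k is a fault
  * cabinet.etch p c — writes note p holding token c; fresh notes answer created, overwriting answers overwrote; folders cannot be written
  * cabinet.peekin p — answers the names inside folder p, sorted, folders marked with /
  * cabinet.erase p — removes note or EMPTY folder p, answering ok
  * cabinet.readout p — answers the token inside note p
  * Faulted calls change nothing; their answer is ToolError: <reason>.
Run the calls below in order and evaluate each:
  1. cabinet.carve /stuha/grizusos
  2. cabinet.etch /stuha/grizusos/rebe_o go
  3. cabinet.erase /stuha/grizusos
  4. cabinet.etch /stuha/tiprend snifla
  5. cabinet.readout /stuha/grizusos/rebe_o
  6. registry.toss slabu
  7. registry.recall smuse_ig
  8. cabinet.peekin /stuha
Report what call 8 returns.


==> carve(p: /stuha/grizusos)
<== ok
==> etch(p: /stuha/grizusos/rebe_o, c: go)
<== created
==> erase(p: /stuha/grizusos)
<== ToolError: not empty
==> etch(p: /stuha/tiprend, c: snifla)
<== created
==> readout(p: /stuha/grizusos/rebe_o)
<== go
==> toss(k: slabu)
<== crarotri
==> recall(k: smuse_ig)
<== trotrarn
==> peekin(p: /stuha)
<== [grizusos/, tiprend]

Answer: [grizusos/, tiprend]


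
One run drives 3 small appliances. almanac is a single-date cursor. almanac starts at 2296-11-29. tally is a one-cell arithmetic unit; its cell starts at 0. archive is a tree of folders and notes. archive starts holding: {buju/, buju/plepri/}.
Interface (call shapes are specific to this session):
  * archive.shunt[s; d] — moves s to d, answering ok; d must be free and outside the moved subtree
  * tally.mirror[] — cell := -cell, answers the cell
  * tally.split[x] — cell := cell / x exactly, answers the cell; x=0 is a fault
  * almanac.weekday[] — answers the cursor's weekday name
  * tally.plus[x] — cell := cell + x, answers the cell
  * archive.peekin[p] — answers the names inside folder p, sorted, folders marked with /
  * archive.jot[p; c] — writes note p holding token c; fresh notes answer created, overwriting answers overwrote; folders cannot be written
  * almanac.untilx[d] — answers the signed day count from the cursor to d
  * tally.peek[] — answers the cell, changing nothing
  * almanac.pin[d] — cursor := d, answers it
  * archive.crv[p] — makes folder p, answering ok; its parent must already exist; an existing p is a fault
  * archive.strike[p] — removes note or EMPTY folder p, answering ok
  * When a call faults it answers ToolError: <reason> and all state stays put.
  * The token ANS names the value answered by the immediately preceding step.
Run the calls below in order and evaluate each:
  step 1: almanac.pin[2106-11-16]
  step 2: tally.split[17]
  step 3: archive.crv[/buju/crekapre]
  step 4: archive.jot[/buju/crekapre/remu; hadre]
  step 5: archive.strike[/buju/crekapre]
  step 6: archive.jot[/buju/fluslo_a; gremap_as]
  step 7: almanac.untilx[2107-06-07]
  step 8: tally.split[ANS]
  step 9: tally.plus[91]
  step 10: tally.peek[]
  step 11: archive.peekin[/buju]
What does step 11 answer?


Act: almanac.pin[d: 2106-11-16]
Obs: 2106-11-16
Act: tally.split[x: 17]
Obs: 0
Act: archive.crv[p: /buju/crekapre]
Obs: ok
Act: archive.jot[p: /buju/crekapre/remu; c: hadre]
Obs: created
Act: archive.strike[p: /buju/crekapre]
Obs: ToolError: not empty
Act: archive.jot[p: /buju/fluslo_a; c: gremap_as]
Obs: created
Act: almanac.untilx[d: 2107-06-07]
Obs: 203
Act: tally.split[x: ANS]
Obs: 0
Act: tally.plus[x: 91]
Obs: 91
Act: tally.peek[]
Obs: 91
Act: archive.peekin[p: /buju]
Obs: [crekapre/, fluslo_a, plepri/]

Answer: [crekapre/, fluslo_a, plepri/]


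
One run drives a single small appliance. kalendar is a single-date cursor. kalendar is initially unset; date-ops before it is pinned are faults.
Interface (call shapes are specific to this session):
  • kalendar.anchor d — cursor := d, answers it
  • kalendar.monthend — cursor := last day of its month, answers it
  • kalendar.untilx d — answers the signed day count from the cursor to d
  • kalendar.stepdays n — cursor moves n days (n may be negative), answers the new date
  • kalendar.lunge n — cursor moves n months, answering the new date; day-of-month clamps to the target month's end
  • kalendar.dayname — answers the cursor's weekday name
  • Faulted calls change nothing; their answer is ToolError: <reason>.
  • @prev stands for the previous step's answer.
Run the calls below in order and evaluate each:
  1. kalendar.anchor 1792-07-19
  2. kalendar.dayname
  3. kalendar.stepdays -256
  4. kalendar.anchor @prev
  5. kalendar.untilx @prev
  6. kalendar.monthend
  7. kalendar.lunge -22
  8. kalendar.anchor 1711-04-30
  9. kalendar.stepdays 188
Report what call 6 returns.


Answer: 1791-11-30

Derivation:
Step: anchor[1792-07-19]
Result: 1792-07-19
Step: dayname[]
Result: Thursday
Step: stepdays[-256]
Result: 1791-11-06
Step: anchor[@prev]
Result: 1791-11-06
Step: untilx[@prev]
Result: 0
Step: monthend[]
Result: 1791-11-30
Step: lunge[-22]
Result: 1790-01-30
Step: anchor[1711-04-30]
Result: 1711-04-30
Step: stepdays[188]
Result: 1711-11-04


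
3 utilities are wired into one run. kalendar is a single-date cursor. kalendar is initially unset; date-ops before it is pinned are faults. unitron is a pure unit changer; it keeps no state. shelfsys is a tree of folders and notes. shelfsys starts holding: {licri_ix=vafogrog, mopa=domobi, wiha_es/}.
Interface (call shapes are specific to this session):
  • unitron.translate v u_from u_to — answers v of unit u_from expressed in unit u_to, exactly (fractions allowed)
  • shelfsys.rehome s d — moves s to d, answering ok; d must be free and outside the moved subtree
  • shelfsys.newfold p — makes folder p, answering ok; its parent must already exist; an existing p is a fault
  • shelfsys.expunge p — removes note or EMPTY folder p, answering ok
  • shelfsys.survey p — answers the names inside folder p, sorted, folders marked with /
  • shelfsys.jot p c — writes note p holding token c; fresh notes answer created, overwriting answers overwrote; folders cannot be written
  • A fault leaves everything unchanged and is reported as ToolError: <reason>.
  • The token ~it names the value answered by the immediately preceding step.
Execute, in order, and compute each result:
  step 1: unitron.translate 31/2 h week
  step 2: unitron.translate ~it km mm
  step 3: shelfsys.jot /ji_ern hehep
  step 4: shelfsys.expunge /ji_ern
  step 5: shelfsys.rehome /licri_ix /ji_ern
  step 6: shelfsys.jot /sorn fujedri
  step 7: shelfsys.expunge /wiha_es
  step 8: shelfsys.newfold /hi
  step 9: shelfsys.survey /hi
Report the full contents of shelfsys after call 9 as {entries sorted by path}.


! translate(v: 31/2, u_from: h, u_to: week) : 31/336
! translate(v: ~it, u_from: km, u_to: mm) : 1937500/21
! jot(p: /ji_ern, c: hehep) : created
! expunge(p: /ji_ern) : ok
! rehome(s: /licri_ix, d: /ji_ern) : ok
! jot(p: /sorn, c: fujedri) : created
! expunge(p: /wiha_es) : ok
! newfold(p: /hi) : ok
! survey(p: /hi) : []

Answer: {hi/, ji_ern=vafogrog, mopa=domobi, sorn=fujedri}


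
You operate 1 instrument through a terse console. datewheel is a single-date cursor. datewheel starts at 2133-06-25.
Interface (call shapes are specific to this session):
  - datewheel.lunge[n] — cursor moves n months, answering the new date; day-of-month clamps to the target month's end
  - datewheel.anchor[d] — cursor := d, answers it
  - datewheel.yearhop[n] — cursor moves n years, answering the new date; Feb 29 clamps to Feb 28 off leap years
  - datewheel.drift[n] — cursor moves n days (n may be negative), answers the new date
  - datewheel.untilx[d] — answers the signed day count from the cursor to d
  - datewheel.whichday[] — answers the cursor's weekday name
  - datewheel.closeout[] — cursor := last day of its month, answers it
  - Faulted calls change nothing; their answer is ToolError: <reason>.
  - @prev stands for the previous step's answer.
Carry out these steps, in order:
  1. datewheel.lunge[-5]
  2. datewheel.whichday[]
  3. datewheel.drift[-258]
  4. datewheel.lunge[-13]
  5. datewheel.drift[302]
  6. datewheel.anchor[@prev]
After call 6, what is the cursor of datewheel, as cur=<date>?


Step: lunge[n: -5]
Result: 2133-01-25
Step: whichday[]
Result: Sunday
Step: drift[n: -258]
Result: 2132-05-12
Step: lunge[n: -13]
Result: 2131-04-12
Step: drift[n: 302]
Result: 2132-02-08
Step: anchor[d: @prev]
Result: 2132-02-08

Answer: cur=2132-02-08


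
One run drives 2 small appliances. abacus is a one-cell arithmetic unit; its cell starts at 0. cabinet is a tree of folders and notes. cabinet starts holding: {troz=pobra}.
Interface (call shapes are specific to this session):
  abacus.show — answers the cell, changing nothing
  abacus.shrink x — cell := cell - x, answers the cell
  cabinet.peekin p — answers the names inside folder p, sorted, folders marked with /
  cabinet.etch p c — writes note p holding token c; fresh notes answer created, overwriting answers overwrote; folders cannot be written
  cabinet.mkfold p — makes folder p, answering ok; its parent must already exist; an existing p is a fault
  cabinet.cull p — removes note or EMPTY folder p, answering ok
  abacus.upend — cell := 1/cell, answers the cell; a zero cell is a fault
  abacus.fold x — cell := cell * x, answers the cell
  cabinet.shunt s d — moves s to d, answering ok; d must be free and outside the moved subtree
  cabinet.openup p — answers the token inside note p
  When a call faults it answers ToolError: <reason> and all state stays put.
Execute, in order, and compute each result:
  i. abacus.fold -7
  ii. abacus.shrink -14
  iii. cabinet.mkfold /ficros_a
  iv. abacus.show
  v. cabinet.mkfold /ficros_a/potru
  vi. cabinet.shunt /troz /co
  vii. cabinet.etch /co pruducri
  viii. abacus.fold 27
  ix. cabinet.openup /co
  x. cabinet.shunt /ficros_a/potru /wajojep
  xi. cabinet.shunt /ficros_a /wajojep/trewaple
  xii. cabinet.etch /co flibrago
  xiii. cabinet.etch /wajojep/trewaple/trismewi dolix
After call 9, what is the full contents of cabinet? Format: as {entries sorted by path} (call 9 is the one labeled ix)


Answer: {co=pruducri, ficros_a/, ficros_a/potru/}

Derivation:
Step: fold[x→-7]
Result: 0
Step: shrink[x→-14]
Result: 14
Step: mkfold[p→/ficros_a]
Result: ok
Step: show[]
Result: 14
Step: mkfold[p→/ficros_a/potru]
Result: ok
Step: shunt[s→/troz; d→/co]
Result: ok
Step: etch[p→/co; c→pruducri]
Result: overwrote
Step: fold[x→27]
Result: 378
Step: openup[p→/co]
Result: pruducri
Step: shunt[s→/ficros_a/potru; d→/wajojep]
Result: ok
Step: shunt[s→/ficros_a; d→/wajojep/trewaple]
Result: ok
Step: etch[p→/co; c→flibrago]
Result: overwrote
Step: etch[p→/wajojep/trewaple/trismewi; c→dolix]
Result: created
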